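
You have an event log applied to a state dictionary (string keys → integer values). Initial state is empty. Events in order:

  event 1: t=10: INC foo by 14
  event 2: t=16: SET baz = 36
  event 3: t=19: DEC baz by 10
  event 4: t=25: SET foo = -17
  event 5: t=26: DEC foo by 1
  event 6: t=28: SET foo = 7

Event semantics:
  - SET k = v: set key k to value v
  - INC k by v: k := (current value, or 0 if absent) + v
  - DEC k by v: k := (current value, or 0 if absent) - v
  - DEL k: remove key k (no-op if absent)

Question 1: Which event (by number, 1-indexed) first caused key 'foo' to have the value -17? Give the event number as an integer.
Answer: 4

Derivation:
Looking for first event where foo becomes -17:
  event 1: foo = 14
  event 2: foo = 14
  event 3: foo = 14
  event 4: foo 14 -> -17  <-- first match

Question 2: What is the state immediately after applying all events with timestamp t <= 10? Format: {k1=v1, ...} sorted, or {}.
Answer: {foo=14}

Derivation:
Apply events with t <= 10 (1 events):
  after event 1 (t=10: INC foo by 14): {foo=14}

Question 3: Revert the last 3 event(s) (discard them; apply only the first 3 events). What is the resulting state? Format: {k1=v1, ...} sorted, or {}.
Answer: {baz=26, foo=14}

Derivation:
Keep first 3 events (discard last 3):
  after event 1 (t=10: INC foo by 14): {foo=14}
  after event 2 (t=16: SET baz = 36): {baz=36, foo=14}
  after event 3 (t=19: DEC baz by 10): {baz=26, foo=14}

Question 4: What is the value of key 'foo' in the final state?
Track key 'foo' through all 6 events:
  event 1 (t=10: INC foo by 14): foo (absent) -> 14
  event 2 (t=16: SET baz = 36): foo unchanged
  event 3 (t=19: DEC baz by 10): foo unchanged
  event 4 (t=25: SET foo = -17): foo 14 -> -17
  event 5 (t=26: DEC foo by 1): foo -17 -> -18
  event 6 (t=28: SET foo = 7): foo -18 -> 7
Final: foo = 7

Answer: 7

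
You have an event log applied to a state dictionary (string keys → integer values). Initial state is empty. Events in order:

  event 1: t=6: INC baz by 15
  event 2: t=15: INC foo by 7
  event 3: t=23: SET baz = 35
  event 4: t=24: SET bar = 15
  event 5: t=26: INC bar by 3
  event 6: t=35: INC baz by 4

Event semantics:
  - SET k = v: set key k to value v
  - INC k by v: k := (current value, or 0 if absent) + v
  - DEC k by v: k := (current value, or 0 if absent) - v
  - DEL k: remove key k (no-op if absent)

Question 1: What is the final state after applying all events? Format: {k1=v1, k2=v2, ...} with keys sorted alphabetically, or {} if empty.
Answer: {bar=18, baz=39, foo=7}

Derivation:
  after event 1 (t=6: INC baz by 15): {baz=15}
  after event 2 (t=15: INC foo by 7): {baz=15, foo=7}
  after event 3 (t=23: SET baz = 35): {baz=35, foo=7}
  after event 4 (t=24: SET bar = 15): {bar=15, baz=35, foo=7}
  after event 5 (t=26: INC bar by 3): {bar=18, baz=35, foo=7}
  after event 6 (t=35: INC baz by 4): {bar=18, baz=39, foo=7}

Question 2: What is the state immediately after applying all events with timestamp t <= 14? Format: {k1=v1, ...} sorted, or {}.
Answer: {baz=15}

Derivation:
Apply events with t <= 14 (1 events):
  after event 1 (t=6: INC baz by 15): {baz=15}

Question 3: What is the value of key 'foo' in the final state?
Track key 'foo' through all 6 events:
  event 1 (t=6: INC baz by 15): foo unchanged
  event 2 (t=15: INC foo by 7): foo (absent) -> 7
  event 3 (t=23: SET baz = 35): foo unchanged
  event 4 (t=24: SET bar = 15): foo unchanged
  event 5 (t=26: INC bar by 3): foo unchanged
  event 6 (t=35: INC baz by 4): foo unchanged
Final: foo = 7

Answer: 7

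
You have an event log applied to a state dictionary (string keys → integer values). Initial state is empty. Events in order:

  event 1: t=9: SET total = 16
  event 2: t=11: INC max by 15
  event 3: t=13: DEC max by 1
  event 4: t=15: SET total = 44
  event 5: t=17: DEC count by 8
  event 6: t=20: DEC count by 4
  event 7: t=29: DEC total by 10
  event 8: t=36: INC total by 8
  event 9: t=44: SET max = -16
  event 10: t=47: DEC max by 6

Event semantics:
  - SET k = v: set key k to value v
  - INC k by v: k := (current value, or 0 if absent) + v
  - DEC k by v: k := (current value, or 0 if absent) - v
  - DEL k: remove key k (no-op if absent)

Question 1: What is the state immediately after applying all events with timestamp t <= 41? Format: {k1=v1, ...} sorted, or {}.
Apply events with t <= 41 (8 events):
  after event 1 (t=9: SET total = 16): {total=16}
  after event 2 (t=11: INC max by 15): {max=15, total=16}
  after event 3 (t=13: DEC max by 1): {max=14, total=16}
  after event 4 (t=15: SET total = 44): {max=14, total=44}
  after event 5 (t=17: DEC count by 8): {count=-8, max=14, total=44}
  after event 6 (t=20: DEC count by 4): {count=-12, max=14, total=44}
  after event 7 (t=29: DEC total by 10): {count=-12, max=14, total=34}
  after event 8 (t=36: INC total by 8): {count=-12, max=14, total=42}

Answer: {count=-12, max=14, total=42}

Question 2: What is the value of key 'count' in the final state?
Answer: -12

Derivation:
Track key 'count' through all 10 events:
  event 1 (t=9: SET total = 16): count unchanged
  event 2 (t=11: INC max by 15): count unchanged
  event 3 (t=13: DEC max by 1): count unchanged
  event 4 (t=15: SET total = 44): count unchanged
  event 5 (t=17: DEC count by 8): count (absent) -> -8
  event 6 (t=20: DEC count by 4): count -8 -> -12
  event 7 (t=29: DEC total by 10): count unchanged
  event 8 (t=36: INC total by 8): count unchanged
  event 9 (t=44: SET max = -16): count unchanged
  event 10 (t=47: DEC max by 6): count unchanged
Final: count = -12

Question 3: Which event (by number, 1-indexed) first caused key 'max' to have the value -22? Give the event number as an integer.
Answer: 10

Derivation:
Looking for first event where max becomes -22:
  event 2: max = 15
  event 3: max = 14
  event 4: max = 14
  event 5: max = 14
  event 6: max = 14
  event 7: max = 14
  event 8: max = 14
  event 9: max = -16
  event 10: max -16 -> -22  <-- first match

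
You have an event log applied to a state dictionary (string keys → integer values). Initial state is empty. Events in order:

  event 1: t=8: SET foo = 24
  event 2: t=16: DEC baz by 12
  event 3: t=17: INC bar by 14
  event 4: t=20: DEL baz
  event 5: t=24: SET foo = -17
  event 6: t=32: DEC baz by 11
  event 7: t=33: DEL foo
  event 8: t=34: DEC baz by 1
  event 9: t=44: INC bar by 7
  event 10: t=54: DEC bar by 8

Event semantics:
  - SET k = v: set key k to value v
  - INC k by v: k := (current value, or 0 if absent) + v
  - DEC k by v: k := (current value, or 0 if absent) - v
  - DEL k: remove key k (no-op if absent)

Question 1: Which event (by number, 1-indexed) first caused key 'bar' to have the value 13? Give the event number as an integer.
Answer: 10

Derivation:
Looking for first event where bar becomes 13:
  event 3: bar = 14
  event 4: bar = 14
  event 5: bar = 14
  event 6: bar = 14
  event 7: bar = 14
  event 8: bar = 14
  event 9: bar = 21
  event 10: bar 21 -> 13  <-- first match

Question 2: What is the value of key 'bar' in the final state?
Answer: 13

Derivation:
Track key 'bar' through all 10 events:
  event 1 (t=8: SET foo = 24): bar unchanged
  event 2 (t=16: DEC baz by 12): bar unchanged
  event 3 (t=17: INC bar by 14): bar (absent) -> 14
  event 4 (t=20: DEL baz): bar unchanged
  event 5 (t=24: SET foo = -17): bar unchanged
  event 6 (t=32: DEC baz by 11): bar unchanged
  event 7 (t=33: DEL foo): bar unchanged
  event 8 (t=34: DEC baz by 1): bar unchanged
  event 9 (t=44: INC bar by 7): bar 14 -> 21
  event 10 (t=54: DEC bar by 8): bar 21 -> 13
Final: bar = 13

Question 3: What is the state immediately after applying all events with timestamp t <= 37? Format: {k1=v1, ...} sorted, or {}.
Apply events with t <= 37 (8 events):
  after event 1 (t=8: SET foo = 24): {foo=24}
  after event 2 (t=16: DEC baz by 12): {baz=-12, foo=24}
  after event 3 (t=17: INC bar by 14): {bar=14, baz=-12, foo=24}
  after event 4 (t=20: DEL baz): {bar=14, foo=24}
  after event 5 (t=24: SET foo = -17): {bar=14, foo=-17}
  after event 6 (t=32: DEC baz by 11): {bar=14, baz=-11, foo=-17}
  after event 7 (t=33: DEL foo): {bar=14, baz=-11}
  after event 8 (t=34: DEC baz by 1): {bar=14, baz=-12}

Answer: {bar=14, baz=-12}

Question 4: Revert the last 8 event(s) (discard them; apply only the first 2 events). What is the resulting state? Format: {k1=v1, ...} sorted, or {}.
Keep first 2 events (discard last 8):
  after event 1 (t=8: SET foo = 24): {foo=24}
  after event 2 (t=16: DEC baz by 12): {baz=-12, foo=24}

Answer: {baz=-12, foo=24}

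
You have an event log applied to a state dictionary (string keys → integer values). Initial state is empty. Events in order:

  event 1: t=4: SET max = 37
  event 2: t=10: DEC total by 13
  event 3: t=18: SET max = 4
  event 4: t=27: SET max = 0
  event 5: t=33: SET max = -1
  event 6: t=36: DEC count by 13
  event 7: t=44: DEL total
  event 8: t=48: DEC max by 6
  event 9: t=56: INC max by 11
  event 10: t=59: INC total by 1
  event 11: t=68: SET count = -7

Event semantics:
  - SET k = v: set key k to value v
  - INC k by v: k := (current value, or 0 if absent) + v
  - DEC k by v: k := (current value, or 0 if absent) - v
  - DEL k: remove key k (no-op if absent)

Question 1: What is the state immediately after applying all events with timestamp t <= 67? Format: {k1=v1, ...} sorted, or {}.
Apply events with t <= 67 (10 events):
  after event 1 (t=4: SET max = 37): {max=37}
  after event 2 (t=10: DEC total by 13): {max=37, total=-13}
  after event 3 (t=18: SET max = 4): {max=4, total=-13}
  after event 4 (t=27: SET max = 0): {max=0, total=-13}
  after event 5 (t=33: SET max = -1): {max=-1, total=-13}
  after event 6 (t=36: DEC count by 13): {count=-13, max=-1, total=-13}
  after event 7 (t=44: DEL total): {count=-13, max=-1}
  after event 8 (t=48: DEC max by 6): {count=-13, max=-7}
  after event 9 (t=56: INC max by 11): {count=-13, max=4}
  after event 10 (t=59: INC total by 1): {count=-13, max=4, total=1}

Answer: {count=-13, max=4, total=1}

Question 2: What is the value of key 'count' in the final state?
Track key 'count' through all 11 events:
  event 1 (t=4: SET max = 37): count unchanged
  event 2 (t=10: DEC total by 13): count unchanged
  event 3 (t=18: SET max = 4): count unchanged
  event 4 (t=27: SET max = 0): count unchanged
  event 5 (t=33: SET max = -1): count unchanged
  event 6 (t=36: DEC count by 13): count (absent) -> -13
  event 7 (t=44: DEL total): count unchanged
  event 8 (t=48: DEC max by 6): count unchanged
  event 9 (t=56: INC max by 11): count unchanged
  event 10 (t=59: INC total by 1): count unchanged
  event 11 (t=68: SET count = -7): count -13 -> -7
Final: count = -7

Answer: -7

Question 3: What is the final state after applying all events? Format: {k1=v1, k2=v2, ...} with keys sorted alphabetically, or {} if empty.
Answer: {count=-7, max=4, total=1}

Derivation:
  after event 1 (t=4: SET max = 37): {max=37}
  after event 2 (t=10: DEC total by 13): {max=37, total=-13}
  after event 3 (t=18: SET max = 4): {max=4, total=-13}
  after event 4 (t=27: SET max = 0): {max=0, total=-13}
  after event 5 (t=33: SET max = -1): {max=-1, total=-13}
  after event 6 (t=36: DEC count by 13): {count=-13, max=-1, total=-13}
  after event 7 (t=44: DEL total): {count=-13, max=-1}
  after event 8 (t=48: DEC max by 6): {count=-13, max=-7}
  after event 9 (t=56: INC max by 11): {count=-13, max=4}
  after event 10 (t=59: INC total by 1): {count=-13, max=4, total=1}
  after event 11 (t=68: SET count = -7): {count=-7, max=4, total=1}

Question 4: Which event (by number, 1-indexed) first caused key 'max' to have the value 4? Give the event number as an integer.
Looking for first event where max becomes 4:
  event 1: max = 37
  event 2: max = 37
  event 3: max 37 -> 4  <-- first match

Answer: 3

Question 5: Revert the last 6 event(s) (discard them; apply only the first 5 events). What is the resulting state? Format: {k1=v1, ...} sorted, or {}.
Answer: {max=-1, total=-13}

Derivation:
Keep first 5 events (discard last 6):
  after event 1 (t=4: SET max = 37): {max=37}
  after event 2 (t=10: DEC total by 13): {max=37, total=-13}
  after event 3 (t=18: SET max = 4): {max=4, total=-13}
  after event 4 (t=27: SET max = 0): {max=0, total=-13}
  after event 5 (t=33: SET max = -1): {max=-1, total=-13}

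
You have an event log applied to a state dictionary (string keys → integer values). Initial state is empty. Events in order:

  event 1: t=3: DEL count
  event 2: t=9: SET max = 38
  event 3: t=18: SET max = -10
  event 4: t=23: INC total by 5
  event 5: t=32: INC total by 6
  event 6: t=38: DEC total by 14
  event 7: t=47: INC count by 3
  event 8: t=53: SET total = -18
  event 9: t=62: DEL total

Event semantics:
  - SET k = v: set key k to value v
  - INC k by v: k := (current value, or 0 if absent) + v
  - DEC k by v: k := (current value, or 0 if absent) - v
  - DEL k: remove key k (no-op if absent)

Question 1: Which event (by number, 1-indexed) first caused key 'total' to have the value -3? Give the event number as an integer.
Answer: 6

Derivation:
Looking for first event where total becomes -3:
  event 4: total = 5
  event 5: total = 11
  event 6: total 11 -> -3  <-- first match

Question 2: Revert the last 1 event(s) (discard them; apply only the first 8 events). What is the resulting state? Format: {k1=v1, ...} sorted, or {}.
Answer: {count=3, max=-10, total=-18}

Derivation:
Keep first 8 events (discard last 1):
  after event 1 (t=3: DEL count): {}
  after event 2 (t=9: SET max = 38): {max=38}
  after event 3 (t=18: SET max = -10): {max=-10}
  after event 4 (t=23: INC total by 5): {max=-10, total=5}
  after event 5 (t=32: INC total by 6): {max=-10, total=11}
  after event 6 (t=38: DEC total by 14): {max=-10, total=-3}
  after event 7 (t=47: INC count by 3): {count=3, max=-10, total=-3}
  after event 8 (t=53: SET total = -18): {count=3, max=-10, total=-18}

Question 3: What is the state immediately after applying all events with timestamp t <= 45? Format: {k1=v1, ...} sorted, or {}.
Apply events with t <= 45 (6 events):
  after event 1 (t=3: DEL count): {}
  after event 2 (t=9: SET max = 38): {max=38}
  after event 3 (t=18: SET max = -10): {max=-10}
  after event 4 (t=23: INC total by 5): {max=-10, total=5}
  after event 5 (t=32: INC total by 6): {max=-10, total=11}
  after event 6 (t=38: DEC total by 14): {max=-10, total=-3}

Answer: {max=-10, total=-3}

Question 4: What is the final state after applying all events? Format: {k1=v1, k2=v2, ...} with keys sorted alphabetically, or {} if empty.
Answer: {count=3, max=-10}

Derivation:
  after event 1 (t=3: DEL count): {}
  after event 2 (t=9: SET max = 38): {max=38}
  after event 3 (t=18: SET max = -10): {max=-10}
  after event 4 (t=23: INC total by 5): {max=-10, total=5}
  after event 5 (t=32: INC total by 6): {max=-10, total=11}
  after event 6 (t=38: DEC total by 14): {max=-10, total=-3}
  after event 7 (t=47: INC count by 3): {count=3, max=-10, total=-3}
  after event 8 (t=53: SET total = -18): {count=3, max=-10, total=-18}
  after event 9 (t=62: DEL total): {count=3, max=-10}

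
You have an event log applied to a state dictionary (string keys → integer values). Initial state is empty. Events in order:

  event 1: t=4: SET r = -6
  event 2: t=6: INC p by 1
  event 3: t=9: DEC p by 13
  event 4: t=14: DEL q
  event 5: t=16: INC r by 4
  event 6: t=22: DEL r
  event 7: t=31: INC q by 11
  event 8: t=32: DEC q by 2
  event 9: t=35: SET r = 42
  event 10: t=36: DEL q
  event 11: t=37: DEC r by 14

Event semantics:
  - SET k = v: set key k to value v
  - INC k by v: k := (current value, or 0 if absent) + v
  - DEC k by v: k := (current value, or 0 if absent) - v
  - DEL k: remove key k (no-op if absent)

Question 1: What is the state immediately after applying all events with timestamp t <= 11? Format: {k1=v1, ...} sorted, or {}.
Apply events with t <= 11 (3 events):
  after event 1 (t=4: SET r = -6): {r=-6}
  after event 2 (t=6: INC p by 1): {p=1, r=-6}
  after event 3 (t=9: DEC p by 13): {p=-12, r=-6}

Answer: {p=-12, r=-6}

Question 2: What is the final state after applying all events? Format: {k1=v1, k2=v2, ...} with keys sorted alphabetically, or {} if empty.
  after event 1 (t=4: SET r = -6): {r=-6}
  after event 2 (t=6: INC p by 1): {p=1, r=-6}
  after event 3 (t=9: DEC p by 13): {p=-12, r=-6}
  after event 4 (t=14: DEL q): {p=-12, r=-6}
  after event 5 (t=16: INC r by 4): {p=-12, r=-2}
  after event 6 (t=22: DEL r): {p=-12}
  after event 7 (t=31: INC q by 11): {p=-12, q=11}
  after event 8 (t=32: DEC q by 2): {p=-12, q=9}
  after event 9 (t=35: SET r = 42): {p=-12, q=9, r=42}
  after event 10 (t=36: DEL q): {p=-12, r=42}
  after event 11 (t=37: DEC r by 14): {p=-12, r=28}

Answer: {p=-12, r=28}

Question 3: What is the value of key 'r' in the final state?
Answer: 28

Derivation:
Track key 'r' through all 11 events:
  event 1 (t=4: SET r = -6): r (absent) -> -6
  event 2 (t=6: INC p by 1): r unchanged
  event 3 (t=9: DEC p by 13): r unchanged
  event 4 (t=14: DEL q): r unchanged
  event 5 (t=16: INC r by 4): r -6 -> -2
  event 6 (t=22: DEL r): r -2 -> (absent)
  event 7 (t=31: INC q by 11): r unchanged
  event 8 (t=32: DEC q by 2): r unchanged
  event 9 (t=35: SET r = 42): r (absent) -> 42
  event 10 (t=36: DEL q): r unchanged
  event 11 (t=37: DEC r by 14): r 42 -> 28
Final: r = 28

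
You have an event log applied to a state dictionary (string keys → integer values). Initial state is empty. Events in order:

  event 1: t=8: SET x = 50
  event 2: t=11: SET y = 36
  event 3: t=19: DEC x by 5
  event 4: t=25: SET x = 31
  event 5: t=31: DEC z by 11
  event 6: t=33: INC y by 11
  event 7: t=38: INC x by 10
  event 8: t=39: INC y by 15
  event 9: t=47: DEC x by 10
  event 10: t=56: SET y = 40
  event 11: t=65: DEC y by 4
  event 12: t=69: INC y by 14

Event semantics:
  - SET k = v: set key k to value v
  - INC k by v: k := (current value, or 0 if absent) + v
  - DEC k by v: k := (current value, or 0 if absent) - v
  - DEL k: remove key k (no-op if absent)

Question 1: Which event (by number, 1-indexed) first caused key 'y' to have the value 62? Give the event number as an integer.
Looking for first event where y becomes 62:
  event 2: y = 36
  event 3: y = 36
  event 4: y = 36
  event 5: y = 36
  event 6: y = 47
  event 7: y = 47
  event 8: y 47 -> 62  <-- first match

Answer: 8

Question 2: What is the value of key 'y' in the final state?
Track key 'y' through all 12 events:
  event 1 (t=8: SET x = 50): y unchanged
  event 2 (t=11: SET y = 36): y (absent) -> 36
  event 3 (t=19: DEC x by 5): y unchanged
  event 4 (t=25: SET x = 31): y unchanged
  event 5 (t=31: DEC z by 11): y unchanged
  event 6 (t=33: INC y by 11): y 36 -> 47
  event 7 (t=38: INC x by 10): y unchanged
  event 8 (t=39: INC y by 15): y 47 -> 62
  event 9 (t=47: DEC x by 10): y unchanged
  event 10 (t=56: SET y = 40): y 62 -> 40
  event 11 (t=65: DEC y by 4): y 40 -> 36
  event 12 (t=69: INC y by 14): y 36 -> 50
Final: y = 50

Answer: 50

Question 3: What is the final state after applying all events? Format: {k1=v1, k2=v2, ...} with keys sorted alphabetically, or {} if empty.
  after event 1 (t=8: SET x = 50): {x=50}
  after event 2 (t=11: SET y = 36): {x=50, y=36}
  after event 3 (t=19: DEC x by 5): {x=45, y=36}
  after event 4 (t=25: SET x = 31): {x=31, y=36}
  after event 5 (t=31: DEC z by 11): {x=31, y=36, z=-11}
  after event 6 (t=33: INC y by 11): {x=31, y=47, z=-11}
  after event 7 (t=38: INC x by 10): {x=41, y=47, z=-11}
  after event 8 (t=39: INC y by 15): {x=41, y=62, z=-11}
  after event 9 (t=47: DEC x by 10): {x=31, y=62, z=-11}
  after event 10 (t=56: SET y = 40): {x=31, y=40, z=-11}
  after event 11 (t=65: DEC y by 4): {x=31, y=36, z=-11}
  after event 12 (t=69: INC y by 14): {x=31, y=50, z=-11}

Answer: {x=31, y=50, z=-11}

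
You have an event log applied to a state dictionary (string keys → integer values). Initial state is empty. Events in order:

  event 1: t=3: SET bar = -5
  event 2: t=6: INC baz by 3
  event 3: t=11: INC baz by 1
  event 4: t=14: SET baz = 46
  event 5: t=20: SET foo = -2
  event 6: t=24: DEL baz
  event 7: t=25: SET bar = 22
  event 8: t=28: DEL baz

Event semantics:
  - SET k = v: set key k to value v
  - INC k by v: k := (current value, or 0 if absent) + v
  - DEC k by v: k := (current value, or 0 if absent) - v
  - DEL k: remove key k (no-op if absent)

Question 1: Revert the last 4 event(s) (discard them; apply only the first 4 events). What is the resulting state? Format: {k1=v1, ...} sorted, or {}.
Answer: {bar=-5, baz=46}

Derivation:
Keep first 4 events (discard last 4):
  after event 1 (t=3: SET bar = -5): {bar=-5}
  after event 2 (t=6: INC baz by 3): {bar=-5, baz=3}
  after event 3 (t=11: INC baz by 1): {bar=-5, baz=4}
  after event 4 (t=14: SET baz = 46): {bar=-5, baz=46}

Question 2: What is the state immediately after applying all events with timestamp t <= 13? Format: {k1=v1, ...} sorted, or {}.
Answer: {bar=-5, baz=4}

Derivation:
Apply events with t <= 13 (3 events):
  after event 1 (t=3: SET bar = -5): {bar=-5}
  after event 2 (t=6: INC baz by 3): {bar=-5, baz=3}
  after event 3 (t=11: INC baz by 1): {bar=-5, baz=4}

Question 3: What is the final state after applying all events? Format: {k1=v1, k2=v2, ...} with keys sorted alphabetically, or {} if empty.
Answer: {bar=22, foo=-2}

Derivation:
  after event 1 (t=3: SET bar = -5): {bar=-5}
  after event 2 (t=6: INC baz by 3): {bar=-5, baz=3}
  after event 3 (t=11: INC baz by 1): {bar=-5, baz=4}
  after event 4 (t=14: SET baz = 46): {bar=-5, baz=46}
  after event 5 (t=20: SET foo = -2): {bar=-5, baz=46, foo=-2}
  after event 6 (t=24: DEL baz): {bar=-5, foo=-2}
  after event 7 (t=25: SET bar = 22): {bar=22, foo=-2}
  after event 8 (t=28: DEL baz): {bar=22, foo=-2}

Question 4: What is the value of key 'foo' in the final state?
Track key 'foo' through all 8 events:
  event 1 (t=3: SET bar = -5): foo unchanged
  event 2 (t=6: INC baz by 3): foo unchanged
  event 3 (t=11: INC baz by 1): foo unchanged
  event 4 (t=14: SET baz = 46): foo unchanged
  event 5 (t=20: SET foo = -2): foo (absent) -> -2
  event 6 (t=24: DEL baz): foo unchanged
  event 7 (t=25: SET bar = 22): foo unchanged
  event 8 (t=28: DEL baz): foo unchanged
Final: foo = -2

Answer: -2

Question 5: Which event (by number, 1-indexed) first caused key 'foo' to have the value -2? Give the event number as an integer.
Answer: 5

Derivation:
Looking for first event where foo becomes -2:
  event 5: foo (absent) -> -2  <-- first match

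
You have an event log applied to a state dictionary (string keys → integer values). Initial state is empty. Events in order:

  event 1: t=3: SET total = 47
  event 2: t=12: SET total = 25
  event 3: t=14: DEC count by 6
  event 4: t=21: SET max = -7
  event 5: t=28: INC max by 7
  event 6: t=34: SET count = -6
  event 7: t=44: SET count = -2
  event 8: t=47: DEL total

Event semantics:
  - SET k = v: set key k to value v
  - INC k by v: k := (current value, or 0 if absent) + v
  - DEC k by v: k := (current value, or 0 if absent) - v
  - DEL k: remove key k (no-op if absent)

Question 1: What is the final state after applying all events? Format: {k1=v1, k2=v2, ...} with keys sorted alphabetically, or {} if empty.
Answer: {count=-2, max=0}

Derivation:
  after event 1 (t=3: SET total = 47): {total=47}
  after event 2 (t=12: SET total = 25): {total=25}
  after event 3 (t=14: DEC count by 6): {count=-6, total=25}
  after event 4 (t=21: SET max = -7): {count=-6, max=-7, total=25}
  after event 5 (t=28: INC max by 7): {count=-6, max=0, total=25}
  after event 6 (t=34: SET count = -6): {count=-6, max=0, total=25}
  after event 7 (t=44: SET count = -2): {count=-2, max=0, total=25}
  after event 8 (t=47: DEL total): {count=-2, max=0}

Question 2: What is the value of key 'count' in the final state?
Track key 'count' through all 8 events:
  event 1 (t=3: SET total = 47): count unchanged
  event 2 (t=12: SET total = 25): count unchanged
  event 3 (t=14: DEC count by 6): count (absent) -> -6
  event 4 (t=21: SET max = -7): count unchanged
  event 5 (t=28: INC max by 7): count unchanged
  event 6 (t=34: SET count = -6): count -6 -> -6
  event 7 (t=44: SET count = -2): count -6 -> -2
  event 8 (t=47: DEL total): count unchanged
Final: count = -2

Answer: -2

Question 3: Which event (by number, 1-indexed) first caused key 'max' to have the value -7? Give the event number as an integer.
Looking for first event where max becomes -7:
  event 4: max (absent) -> -7  <-- first match

Answer: 4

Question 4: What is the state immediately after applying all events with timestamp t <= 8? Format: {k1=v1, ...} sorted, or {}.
Answer: {total=47}

Derivation:
Apply events with t <= 8 (1 events):
  after event 1 (t=3: SET total = 47): {total=47}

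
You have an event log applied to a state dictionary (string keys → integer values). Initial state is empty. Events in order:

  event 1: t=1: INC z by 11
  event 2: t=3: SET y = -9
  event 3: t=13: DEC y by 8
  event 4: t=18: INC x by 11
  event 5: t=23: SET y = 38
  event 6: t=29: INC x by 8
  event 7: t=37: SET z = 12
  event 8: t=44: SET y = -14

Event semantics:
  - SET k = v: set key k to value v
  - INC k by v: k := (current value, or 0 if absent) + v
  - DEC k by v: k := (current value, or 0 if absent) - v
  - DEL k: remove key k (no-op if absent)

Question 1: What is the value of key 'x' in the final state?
Answer: 19

Derivation:
Track key 'x' through all 8 events:
  event 1 (t=1: INC z by 11): x unchanged
  event 2 (t=3: SET y = -9): x unchanged
  event 3 (t=13: DEC y by 8): x unchanged
  event 4 (t=18: INC x by 11): x (absent) -> 11
  event 5 (t=23: SET y = 38): x unchanged
  event 6 (t=29: INC x by 8): x 11 -> 19
  event 7 (t=37: SET z = 12): x unchanged
  event 8 (t=44: SET y = -14): x unchanged
Final: x = 19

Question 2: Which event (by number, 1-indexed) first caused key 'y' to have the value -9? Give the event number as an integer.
Looking for first event where y becomes -9:
  event 2: y (absent) -> -9  <-- first match

Answer: 2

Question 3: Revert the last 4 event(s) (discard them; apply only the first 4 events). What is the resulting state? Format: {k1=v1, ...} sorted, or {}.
Answer: {x=11, y=-17, z=11}

Derivation:
Keep first 4 events (discard last 4):
  after event 1 (t=1: INC z by 11): {z=11}
  after event 2 (t=3: SET y = -9): {y=-9, z=11}
  after event 3 (t=13: DEC y by 8): {y=-17, z=11}
  after event 4 (t=18: INC x by 11): {x=11, y=-17, z=11}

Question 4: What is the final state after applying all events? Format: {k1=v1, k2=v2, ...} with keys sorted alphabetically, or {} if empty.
Answer: {x=19, y=-14, z=12}

Derivation:
  after event 1 (t=1: INC z by 11): {z=11}
  after event 2 (t=3: SET y = -9): {y=-9, z=11}
  after event 3 (t=13: DEC y by 8): {y=-17, z=11}
  after event 4 (t=18: INC x by 11): {x=11, y=-17, z=11}
  after event 5 (t=23: SET y = 38): {x=11, y=38, z=11}
  after event 6 (t=29: INC x by 8): {x=19, y=38, z=11}
  after event 7 (t=37: SET z = 12): {x=19, y=38, z=12}
  after event 8 (t=44: SET y = -14): {x=19, y=-14, z=12}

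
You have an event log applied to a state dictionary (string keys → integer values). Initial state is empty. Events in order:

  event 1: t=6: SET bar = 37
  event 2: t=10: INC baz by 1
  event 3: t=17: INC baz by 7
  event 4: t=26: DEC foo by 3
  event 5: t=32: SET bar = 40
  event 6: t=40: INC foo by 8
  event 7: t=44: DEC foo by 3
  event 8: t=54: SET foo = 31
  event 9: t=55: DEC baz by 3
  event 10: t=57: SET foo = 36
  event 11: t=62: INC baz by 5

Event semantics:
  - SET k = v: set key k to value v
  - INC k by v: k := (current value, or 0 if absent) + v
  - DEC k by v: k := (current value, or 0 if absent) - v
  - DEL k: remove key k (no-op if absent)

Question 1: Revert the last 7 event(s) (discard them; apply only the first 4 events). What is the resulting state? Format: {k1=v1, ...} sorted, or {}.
Answer: {bar=37, baz=8, foo=-3}

Derivation:
Keep first 4 events (discard last 7):
  after event 1 (t=6: SET bar = 37): {bar=37}
  after event 2 (t=10: INC baz by 1): {bar=37, baz=1}
  after event 3 (t=17: INC baz by 7): {bar=37, baz=8}
  after event 4 (t=26: DEC foo by 3): {bar=37, baz=8, foo=-3}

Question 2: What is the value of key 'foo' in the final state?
Track key 'foo' through all 11 events:
  event 1 (t=6: SET bar = 37): foo unchanged
  event 2 (t=10: INC baz by 1): foo unchanged
  event 3 (t=17: INC baz by 7): foo unchanged
  event 4 (t=26: DEC foo by 3): foo (absent) -> -3
  event 5 (t=32: SET bar = 40): foo unchanged
  event 6 (t=40: INC foo by 8): foo -3 -> 5
  event 7 (t=44: DEC foo by 3): foo 5 -> 2
  event 8 (t=54: SET foo = 31): foo 2 -> 31
  event 9 (t=55: DEC baz by 3): foo unchanged
  event 10 (t=57: SET foo = 36): foo 31 -> 36
  event 11 (t=62: INC baz by 5): foo unchanged
Final: foo = 36

Answer: 36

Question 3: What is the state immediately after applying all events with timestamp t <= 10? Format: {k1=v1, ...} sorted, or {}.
Answer: {bar=37, baz=1}

Derivation:
Apply events with t <= 10 (2 events):
  after event 1 (t=6: SET bar = 37): {bar=37}
  after event 2 (t=10: INC baz by 1): {bar=37, baz=1}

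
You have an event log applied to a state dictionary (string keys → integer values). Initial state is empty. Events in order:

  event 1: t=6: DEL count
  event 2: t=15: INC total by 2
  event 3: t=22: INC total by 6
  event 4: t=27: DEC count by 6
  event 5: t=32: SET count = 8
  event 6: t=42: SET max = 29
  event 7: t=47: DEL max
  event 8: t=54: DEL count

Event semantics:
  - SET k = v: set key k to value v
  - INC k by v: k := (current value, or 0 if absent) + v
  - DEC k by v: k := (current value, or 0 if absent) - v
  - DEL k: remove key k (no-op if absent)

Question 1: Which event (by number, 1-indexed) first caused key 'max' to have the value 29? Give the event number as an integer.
Answer: 6

Derivation:
Looking for first event where max becomes 29:
  event 6: max (absent) -> 29  <-- first match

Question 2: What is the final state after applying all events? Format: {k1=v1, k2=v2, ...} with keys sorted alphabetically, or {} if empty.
Answer: {total=8}

Derivation:
  after event 1 (t=6: DEL count): {}
  after event 2 (t=15: INC total by 2): {total=2}
  after event 3 (t=22: INC total by 6): {total=8}
  after event 4 (t=27: DEC count by 6): {count=-6, total=8}
  after event 5 (t=32: SET count = 8): {count=8, total=8}
  after event 6 (t=42: SET max = 29): {count=8, max=29, total=8}
  after event 7 (t=47: DEL max): {count=8, total=8}
  after event 8 (t=54: DEL count): {total=8}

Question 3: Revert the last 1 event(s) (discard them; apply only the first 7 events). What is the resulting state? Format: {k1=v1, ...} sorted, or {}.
Answer: {count=8, total=8}

Derivation:
Keep first 7 events (discard last 1):
  after event 1 (t=6: DEL count): {}
  after event 2 (t=15: INC total by 2): {total=2}
  after event 3 (t=22: INC total by 6): {total=8}
  after event 4 (t=27: DEC count by 6): {count=-6, total=8}
  after event 5 (t=32: SET count = 8): {count=8, total=8}
  after event 6 (t=42: SET max = 29): {count=8, max=29, total=8}
  after event 7 (t=47: DEL max): {count=8, total=8}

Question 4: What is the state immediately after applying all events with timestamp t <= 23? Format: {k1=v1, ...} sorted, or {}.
Answer: {total=8}

Derivation:
Apply events with t <= 23 (3 events):
  after event 1 (t=6: DEL count): {}
  after event 2 (t=15: INC total by 2): {total=2}
  after event 3 (t=22: INC total by 6): {total=8}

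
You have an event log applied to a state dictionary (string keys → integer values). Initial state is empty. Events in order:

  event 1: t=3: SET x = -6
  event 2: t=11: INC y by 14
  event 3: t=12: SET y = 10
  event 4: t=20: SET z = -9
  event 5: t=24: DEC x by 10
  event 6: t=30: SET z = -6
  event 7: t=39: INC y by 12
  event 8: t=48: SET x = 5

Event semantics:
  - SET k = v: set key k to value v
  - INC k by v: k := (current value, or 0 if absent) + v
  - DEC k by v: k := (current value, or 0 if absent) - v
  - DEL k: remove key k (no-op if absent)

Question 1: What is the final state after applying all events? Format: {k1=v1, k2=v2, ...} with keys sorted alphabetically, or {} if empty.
  after event 1 (t=3: SET x = -6): {x=-6}
  after event 2 (t=11: INC y by 14): {x=-6, y=14}
  after event 3 (t=12: SET y = 10): {x=-6, y=10}
  after event 4 (t=20: SET z = -9): {x=-6, y=10, z=-9}
  after event 5 (t=24: DEC x by 10): {x=-16, y=10, z=-9}
  after event 6 (t=30: SET z = -6): {x=-16, y=10, z=-6}
  after event 7 (t=39: INC y by 12): {x=-16, y=22, z=-6}
  after event 8 (t=48: SET x = 5): {x=5, y=22, z=-6}

Answer: {x=5, y=22, z=-6}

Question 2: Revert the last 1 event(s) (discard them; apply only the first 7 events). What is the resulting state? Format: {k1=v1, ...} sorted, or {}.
Keep first 7 events (discard last 1):
  after event 1 (t=3: SET x = -6): {x=-6}
  after event 2 (t=11: INC y by 14): {x=-6, y=14}
  after event 3 (t=12: SET y = 10): {x=-6, y=10}
  after event 4 (t=20: SET z = -9): {x=-6, y=10, z=-9}
  after event 5 (t=24: DEC x by 10): {x=-16, y=10, z=-9}
  after event 6 (t=30: SET z = -6): {x=-16, y=10, z=-6}
  after event 7 (t=39: INC y by 12): {x=-16, y=22, z=-6}

Answer: {x=-16, y=22, z=-6}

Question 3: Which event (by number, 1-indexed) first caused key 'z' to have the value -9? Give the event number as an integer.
Answer: 4

Derivation:
Looking for first event where z becomes -9:
  event 4: z (absent) -> -9  <-- first match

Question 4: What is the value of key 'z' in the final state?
Track key 'z' through all 8 events:
  event 1 (t=3: SET x = -6): z unchanged
  event 2 (t=11: INC y by 14): z unchanged
  event 3 (t=12: SET y = 10): z unchanged
  event 4 (t=20: SET z = -9): z (absent) -> -9
  event 5 (t=24: DEC x by 10): z unchanged
  event 6 (t=30: SET z = -6): z -9 -> -6
  event 7 (t=39: INC y by 12): z unchanged
  event 8 (t=48: SET x = 5): z unchanged
Final: z = -6

Answer: -6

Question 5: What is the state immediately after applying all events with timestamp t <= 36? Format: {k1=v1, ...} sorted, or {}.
Apply events with t <= 36 (6 events):
  after event 1 (t=3: SET x = -6): {x=-6}
  after event 2 (t=11: INC y by 14): {x=-6, y=14}
  after event 3 (t=12: SET y = 10): {x=-6, y=10}
  after event 4 (t=20: SET z = -9): {x=-6, y=10, z=-9}
  after event 5 (t=24: DEC x by 10): {x=-16, y=10, z=-9}
  after event 6 (t=30: SET z = -6): {x=-16, y=10, z=-6}

Answer: {x=-16, y=10, z=-6}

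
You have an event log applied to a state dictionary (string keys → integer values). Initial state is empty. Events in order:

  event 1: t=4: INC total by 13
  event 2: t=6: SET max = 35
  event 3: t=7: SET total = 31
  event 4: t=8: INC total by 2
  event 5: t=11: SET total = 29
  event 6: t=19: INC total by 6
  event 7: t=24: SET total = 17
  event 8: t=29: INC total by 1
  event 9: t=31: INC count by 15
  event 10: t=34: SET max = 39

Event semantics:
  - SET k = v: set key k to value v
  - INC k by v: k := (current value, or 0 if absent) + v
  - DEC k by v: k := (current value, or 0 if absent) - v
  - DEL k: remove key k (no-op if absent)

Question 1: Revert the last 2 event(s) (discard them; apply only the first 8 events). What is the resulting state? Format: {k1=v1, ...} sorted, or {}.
Keep first 8 events (discard last 2):
  after event 1 (t=4: INC total by 13): {total=13}
  after event 2 (t=6: SET max = 35): {max=35, total=13}
  after event 3 (t=7: SET total = 31): {max=35, total=31}
  after event 4 (t=8: INC total by 2): {max=35, total=33}
  after event 5 (t=11: SET total = 29): {max=35, total=29}
  after event 6 (t=19: INC total by 6): {max=35, total=35}
  after event 7 (t=24: SET total = 17): {max=35, total=17}
  after event 8 (t=29: INC total by 1): {max=35, total=18}

Answer: {max=35, total=18}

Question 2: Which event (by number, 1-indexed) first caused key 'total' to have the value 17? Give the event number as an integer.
Answer: 7

Derivation:
Looking for first event where total becomes 17:
  event 1: total = 13
  event 2: total = 13
  event 3: total = 31
  event 4: total = 33
  event 5: total = 29
  event 6: total = 35
  event 7: total 35 -> 17  <-- first match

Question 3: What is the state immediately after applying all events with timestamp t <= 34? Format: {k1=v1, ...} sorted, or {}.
Apply events with t <= 34 (10 events):
  after event 1 (t=4: INC total by 13): {total=13}
  after event 2 (t=6: SET max = 35): {max=35, total=13}
  after event 3 (t=7: SET total = 31): {max=35, total=31}
  after event 4 (t=8: INC total by 2): {max=35, total=33}
  after event 5 (t=11: SET total = 29): {max=35, total=29}
  after event 6 (t=19: INC total by 6): {max=35, total=35}
  after event 7 (t=24: SET total = 17): {max=35, total=17}
  after event 8 (t=29: INC total by 1): {max=35, total=18}
  after event 9 (t=31: INC count by 15): {count=15, max=35, total=18}
  after event 10 (t=34: SET max = 39): {count=15, max=39, total=18}

Answer: {count=15, max=39, total=18}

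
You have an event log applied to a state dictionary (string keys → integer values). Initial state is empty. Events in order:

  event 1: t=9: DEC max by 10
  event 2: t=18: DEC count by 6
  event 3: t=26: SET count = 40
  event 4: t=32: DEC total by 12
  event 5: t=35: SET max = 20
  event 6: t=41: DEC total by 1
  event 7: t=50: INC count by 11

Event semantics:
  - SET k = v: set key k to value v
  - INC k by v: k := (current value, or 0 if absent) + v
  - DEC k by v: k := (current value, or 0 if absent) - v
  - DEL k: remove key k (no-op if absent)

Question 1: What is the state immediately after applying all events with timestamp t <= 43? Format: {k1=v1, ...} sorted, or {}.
Apply events with t <= 43 (6 events):
  after event 1 (t=9: DEC max by 10): {max=-10}
  after event 2 (t=18: DEC count by 6): {count=-6, max=-10}
  after event 3 (t=26: SET count = 40): {count=40, max=-10}
  after event 4 (t=32: DEC total by 12): {count=40, max=-10, total=-12}
  after event 5 (t=35: SET max = 20): {count=40, max=20, total=-12}
  after event 6 (t=41: DEC total by 1): {count=40, max=20, total=-13}

Answer: {count=40, max=20, total=-13}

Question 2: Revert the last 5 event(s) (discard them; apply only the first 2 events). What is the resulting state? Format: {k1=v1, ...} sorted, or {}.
Answer: {count=-6, max=-10}

Derivation:
Keep first 2 events (discard last 5):
  after event 1 (t=9: DEC max by 10): {max=-10}
  after event 2 (t=18: DEC count by 6): {count=-6, max=-10}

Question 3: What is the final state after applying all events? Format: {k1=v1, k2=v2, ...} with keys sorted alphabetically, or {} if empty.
  after event 1 (t=9: DEC max by 10): {max=-10}
  after event 2 (t=18: DEC count by 6): {count=-6, max=-10}
  after event 3 (t=26: SET count = 40): {count=40, max=-10}
  after event 4 (t=32: DEC total by 12): {count=40, max=-10, total=-12}
  after event 5 (t=35: SET max = 20): {count=40, max=20, total=-12}
  after event 6 (t=41: DEC total by 1): {count=40, max=20, total=-13}
  after event 7 (t=50: INC count by 11): {count=51, max=20, total=-13}

Answer: {count=51, max=20, total=-13}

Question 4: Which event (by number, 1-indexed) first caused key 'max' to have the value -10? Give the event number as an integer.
Looking for first event where max becomes -10:
  event 1: max (absent) -> -10  <-- first match

Answer: 1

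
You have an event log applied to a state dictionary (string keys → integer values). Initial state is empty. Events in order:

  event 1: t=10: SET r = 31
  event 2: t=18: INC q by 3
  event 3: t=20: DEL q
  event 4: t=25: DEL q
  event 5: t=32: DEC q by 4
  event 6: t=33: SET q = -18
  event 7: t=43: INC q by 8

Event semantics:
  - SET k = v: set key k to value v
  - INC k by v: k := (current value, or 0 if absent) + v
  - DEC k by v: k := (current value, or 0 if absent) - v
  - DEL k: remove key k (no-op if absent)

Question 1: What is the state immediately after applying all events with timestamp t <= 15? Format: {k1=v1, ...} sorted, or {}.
Apply events with t <= 15 (1 events):
  after event 1 (t=10: SET r = 31): {r=31}

Answer: {r=31}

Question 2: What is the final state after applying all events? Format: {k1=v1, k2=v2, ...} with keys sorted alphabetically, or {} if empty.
Answer: {q=-10, r=31}

Derivation:
  after event 1 (t=10: SET r = 31): {r=31}
  after event 2 (t=18: INC q by 3): {q=3, r=31}
  after event 3 (t=20: DEL q): {r=31}
  after event 4 (t=25: DEL q): {r=31}
  after event 5 (t=32: DEC q by 4): {q=-4, r=31}
  after event 6 (t=33: SET q = -18): {q=-18, r=31}
  after event 7 (t=43: INC q by 8): {q=-10, r=31}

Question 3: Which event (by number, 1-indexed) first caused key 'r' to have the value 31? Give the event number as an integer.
Looking for first event where r becomes 31:
  event 1: r (absent) -> 31  <-- first match

Answer: 1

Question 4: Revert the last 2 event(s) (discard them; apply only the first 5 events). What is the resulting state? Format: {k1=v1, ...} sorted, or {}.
Keep first 5 events (discard last 2):
  after event 1 (t=10: SET r = 31): {r=31}
  after event 2 (t=18: INC q by 3): {q=3, r=31}
  after event 3 (t=20: DEL q): {r=31}
  after event 4 (t=25: DEL q): {r=31}
  after event 5 (t=32: DEC q by 4): {q=-4, r=31}

Answer: {q=-4, r=31}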